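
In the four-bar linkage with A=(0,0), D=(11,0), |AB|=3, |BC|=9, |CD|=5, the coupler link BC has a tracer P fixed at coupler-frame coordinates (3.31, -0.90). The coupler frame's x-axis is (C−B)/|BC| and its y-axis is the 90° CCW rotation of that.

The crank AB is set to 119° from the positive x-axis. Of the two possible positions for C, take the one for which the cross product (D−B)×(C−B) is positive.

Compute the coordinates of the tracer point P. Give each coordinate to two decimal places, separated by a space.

1.93 2.08

A=(0,0), D=(11.00,0)
B = A + 3.00·(cos119°, sin119°) = (-1.4544, 2.6239)
|BD| = 12.7278
circle(B,9.00) ∩ circle(D,5.00): a=8.5638, h=2.7679
  candidates: C₊=(7.4960,3.5668) cross=35.229; C₋=(6.3548,-1.8500) cross=-35.229
  mode + wants cross > 0 → take C=(7.4960,3.5668) (cross=35.229)
ex = (C−B)/|BC| = (0.9945,0.1048); ey = (-0.1048,0.9945)
P = B + 3.31·ex + -0.90·ey = (1.9316,2.0756)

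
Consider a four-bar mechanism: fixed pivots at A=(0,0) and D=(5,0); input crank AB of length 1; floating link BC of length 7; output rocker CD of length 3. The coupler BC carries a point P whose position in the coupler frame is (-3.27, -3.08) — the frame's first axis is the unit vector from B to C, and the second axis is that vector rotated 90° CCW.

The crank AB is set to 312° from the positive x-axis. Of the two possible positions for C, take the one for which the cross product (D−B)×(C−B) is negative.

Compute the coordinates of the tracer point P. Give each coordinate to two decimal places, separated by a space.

A=(0,0), D=(5.00,0)
B = A + 1.00·(cos312°, sin312°) = (0.6691, -0.7431)
|BD| = 4.3942
circle(B,7.00) ∩ circle(D,3.00): a=6.7486, h=1.8592
  candidates: C₊=(7.0061,2.2306) cross=8.170; C₋=(7.6349,-1.4343) cross=-8.170
  mode - wants cross < 0 → take C=(7.6349,-1.4343) (cross=-8.170)
ex = (C−B)/|BC| = (0.9951,-0.0987); ey = (0.0987,0.9951)
P = B + -3.27·ex + -3.08·ey = (-2.8890,-3.4852)

-2.89 -3.49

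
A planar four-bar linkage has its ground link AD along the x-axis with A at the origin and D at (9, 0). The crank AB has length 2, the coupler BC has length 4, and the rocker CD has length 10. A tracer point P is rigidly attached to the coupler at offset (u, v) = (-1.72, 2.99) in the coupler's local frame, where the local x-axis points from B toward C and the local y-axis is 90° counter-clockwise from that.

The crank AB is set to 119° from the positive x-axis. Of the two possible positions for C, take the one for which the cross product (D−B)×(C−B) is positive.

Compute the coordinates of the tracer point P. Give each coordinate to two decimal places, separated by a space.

-4.39 1.34

A=(0,0), D=(9.00,0)
B = A + 2.00·(cos119°, sin119°) = (-0.9696, 1.7492)
|BD| = 10.1219
circle(B,4.00) ∩ circle(D,10.00): a=0.9115, h=3.8948
  candidates: C₊=(0.6013,5.4279) cross=39.422; C₋=(-0.7449,-2.2444) cross=-39.422
  mode + wants cross > 0 → take C=(0.6013,5.4279) (cross=39.422)
ex = (C−B)/|BC| = (0.3927,0.9197); ey = (-0.9197,0.3927)
P = B + -1.72·ex + 2.99·ey = (-4.3949,1.3417)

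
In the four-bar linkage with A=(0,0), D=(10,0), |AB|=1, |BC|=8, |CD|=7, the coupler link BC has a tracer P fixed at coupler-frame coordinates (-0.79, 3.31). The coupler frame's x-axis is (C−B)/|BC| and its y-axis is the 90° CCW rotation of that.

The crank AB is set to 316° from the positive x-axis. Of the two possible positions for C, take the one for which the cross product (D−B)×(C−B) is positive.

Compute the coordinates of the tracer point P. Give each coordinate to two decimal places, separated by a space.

-2.36 0.76

A=(0,0), D=(10.00,0)
B = A + 1.00·(cos316°, sin316°) = (0.7193, -0.6947)
|BD| = 9.3066
circle(B,8.00) ∩ circle(D,7.00): a=5.4592, h=5.8478
  candidates: C₊=(5.7268,5.5444) cross=54.424; C₋=(6.5998,-6.1187) cross=-54.424
  mode + wants cross > 0 → take C=(5.7268,5.5444) (cross=54.424)
ex = (C−B)/|BC| = (0.6259,0.7799); ey = (-0.7799,0.6259)
P = B + -0.79·ex + 3.31·ey = (-2.3565,0.7611)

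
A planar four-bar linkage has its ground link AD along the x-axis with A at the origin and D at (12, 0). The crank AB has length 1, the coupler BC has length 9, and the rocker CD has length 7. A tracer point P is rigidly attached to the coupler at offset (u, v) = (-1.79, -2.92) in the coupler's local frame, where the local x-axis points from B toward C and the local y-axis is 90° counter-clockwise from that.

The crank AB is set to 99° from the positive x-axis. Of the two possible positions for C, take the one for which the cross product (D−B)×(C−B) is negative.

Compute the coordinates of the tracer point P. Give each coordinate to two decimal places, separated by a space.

A=(0,0), D=(12.00,0)
B = A + 1.00·(cos99°, sin99°) = (-0.1564, 0.9877)
|BD| = 12.1965
circle(B,9.00) ∩ circle(D,7.00): a=7.4101, h=5.1079
  candidates: C₊=(7.6430,5.4787) cross=62.298; C₋=(6.8157,-4.7035) cross=-62.298
  mode - wants cross < 0 → take C=(6.8157,-4.7035) (cross=-62.298)
ex = (C−B)/|BC| = (0.7747,-0.6324); ey = (0.6324,0.7747)
P = B + -1.79·ex + -2.92·ey = (-3.3896,-0.1425)

-3.39 -0.14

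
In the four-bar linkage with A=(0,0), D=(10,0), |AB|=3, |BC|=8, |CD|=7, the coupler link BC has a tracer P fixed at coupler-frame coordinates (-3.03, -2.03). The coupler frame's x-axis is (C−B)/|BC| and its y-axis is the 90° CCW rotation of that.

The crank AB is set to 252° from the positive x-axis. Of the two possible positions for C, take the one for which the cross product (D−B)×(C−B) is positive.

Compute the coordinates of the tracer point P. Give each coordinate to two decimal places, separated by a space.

-1.16 -6.49

A=(0,0), D=(10.00,0)
B = A + 3.00·(cos252°, sin252°) = (-0.9271, -2.8532)
|BD| = 11.2934
circle(B,8.00) ∩ circle(D,7.00): a=6.3108, h=4.9167
  candidates: C₊=(3.9369,3.4984) cross=55.526; C₋=(6.4212,-6.0160) cross=-55.526
  mode + wants cross > 0 → take C=(3.9369,3.4984) (cross=55.526)
ex = (C−B)/|BC| = (0.6080,0.7939); ey = (-0.7939,0.6080)
P = B + -3.03·ex + -2.03·ey = (-1.1576,-6.4930)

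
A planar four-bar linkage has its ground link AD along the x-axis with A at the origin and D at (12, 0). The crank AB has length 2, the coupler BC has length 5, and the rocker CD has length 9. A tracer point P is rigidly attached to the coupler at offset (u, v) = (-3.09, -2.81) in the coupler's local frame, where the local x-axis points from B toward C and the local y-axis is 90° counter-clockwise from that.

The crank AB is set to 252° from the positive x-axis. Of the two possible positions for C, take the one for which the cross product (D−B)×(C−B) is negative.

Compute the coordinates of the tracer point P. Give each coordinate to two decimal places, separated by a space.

A=(0,0), D=(12.00,0)
B = A + 2.00·(cos252°, sin252°) = (-0.6180, -1.9021)
|BD| = 12.7606
circle(B,5.00) ∩ circle(D,9.00): a=4.1860, h=2.7344
  candidates: C₊=(3.1136,1.4257) cross=34.893; C₋=(3.9288,-3.9820) cross=-34.893
  mode - wants cross < 0 → take C=(3.9288,-3.9820) (cross=-34.893)
ex = (C−B)/|BC| = (0.9094,-0.4160); ey = (0.4160,0.9094)
P = B + -3.09·ex + -2.81·ey = (-4.5969,-3.1721)

-4.60 -3.17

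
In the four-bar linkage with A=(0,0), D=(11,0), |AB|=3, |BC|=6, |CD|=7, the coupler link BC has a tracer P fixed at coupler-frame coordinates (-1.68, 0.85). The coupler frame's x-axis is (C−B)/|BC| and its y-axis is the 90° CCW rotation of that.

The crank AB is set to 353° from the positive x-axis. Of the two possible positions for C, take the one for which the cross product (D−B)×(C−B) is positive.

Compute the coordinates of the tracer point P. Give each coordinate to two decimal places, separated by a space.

1.41 -1.40

A=(0,0), D=(11.00,0)
B = A + 3.00·(cos353°, sin353°) = (2.9776, -0.3656)
|BD| = 8.0307
circle(B,6.00) ∩ circle(D,7.00): a=3.2059, h=5.0717
  candidates: C₊=(5.9494,4.8468) cross=40.729; C₋=(6.4112,-5.2861) cross=-40.729
  mode + wants cross > 0 → take C=(5.9494,4.8468) (cross=40.729)
ex = (C−B)/|BC| = (0.4953,0.8687); ey = (-0.8687,0.4953)
P = B + -1.68·ex + 0.85·ey = (1.4071,-1.4041)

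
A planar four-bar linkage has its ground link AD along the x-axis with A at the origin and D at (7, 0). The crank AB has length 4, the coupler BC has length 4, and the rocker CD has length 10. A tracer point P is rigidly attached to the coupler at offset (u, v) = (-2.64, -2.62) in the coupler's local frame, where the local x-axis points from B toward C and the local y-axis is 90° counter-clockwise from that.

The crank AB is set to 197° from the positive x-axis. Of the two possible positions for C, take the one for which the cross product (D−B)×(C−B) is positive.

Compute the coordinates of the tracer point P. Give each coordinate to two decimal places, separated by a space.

A=(0,0), D=(7.00,0)
B = A + 4.00·(cos197°, sin197°) = (-3.8252, -1.1695)
|BD| = 10.8882
circle(B,4.00) ∩ circle(D,10.00): a=1.5867, h=3.6718
  candidates: C₊=(-2.6421,2.6515) cross=39.980; C₋=(-1.8533,-4.6496) cross=-39.980
  mode + wants cross > 0 → take C=(-2.6421,2.6515) (cross=39.980)
ex = (C−B)/|BC| = (0.2958,0.9553); ey = (-0.9553,0.2958)
P = B + -2.64·ex + -2.62·ey = (-2.1033,-4.4663)

-2.10 -4.47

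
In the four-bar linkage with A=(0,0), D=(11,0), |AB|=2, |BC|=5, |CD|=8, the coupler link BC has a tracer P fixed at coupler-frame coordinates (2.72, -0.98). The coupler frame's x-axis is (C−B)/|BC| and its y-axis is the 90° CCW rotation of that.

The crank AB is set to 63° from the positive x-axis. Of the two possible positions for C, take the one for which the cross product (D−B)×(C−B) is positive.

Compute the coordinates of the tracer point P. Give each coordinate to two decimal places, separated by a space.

A=(0,0), D=(11.00,0)
B = A + 2.00·(cos63°, sin63°) = (0.9080, 1.7820)
|BD| = 10.2481
circle(B,5.00) ∩ circle(D,8.00): a=3.2213, h=3.8240
  candidates: C₊=(4.7451,4.9877) cross=39.189; C₋=(3.4152,-2.5439) cross=-39.189
  mode + wants cross > 0 → take C=(4.7451,4.9877) (cross=39.189)
ex = (C−B)/|BC| = (0.7674,0.6411); ey = (-0.6411,0.7674)
P = B + 2.72·ex + -0.98·ey = (3.6237,2.7738)

3.62 2.77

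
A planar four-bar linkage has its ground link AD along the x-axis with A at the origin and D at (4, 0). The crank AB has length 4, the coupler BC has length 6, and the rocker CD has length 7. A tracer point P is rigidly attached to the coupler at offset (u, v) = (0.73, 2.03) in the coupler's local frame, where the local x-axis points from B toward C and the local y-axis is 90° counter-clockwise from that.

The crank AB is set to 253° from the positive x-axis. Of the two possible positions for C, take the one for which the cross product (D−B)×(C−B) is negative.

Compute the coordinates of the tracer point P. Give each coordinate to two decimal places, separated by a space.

A=(0,0), D=(4.00,0)
B = A + 4.00·(cos253°, sin253°) = (-1.1695, -3.8252)
|BD| = 6.4309
circle(B,6.00) ∩ circle(D,7.00): a=2.2047, h=5.5803
  candidates: C₊=(-2.7165,1.9719) cross=35.886; C₋=(3.9220,-6.9996) cross=-35.886
  mode - wants cross < 0 → take C=(3.9220,-6.9996) (cross=-35.886)
ex = (C−B)/|BC| = (0.8486,-0.5291); ey = (0.5291,0.8486)
P = B + 0.73·ex + 2.03·ey = (0.5240,-2.4888)

0.52 -2.49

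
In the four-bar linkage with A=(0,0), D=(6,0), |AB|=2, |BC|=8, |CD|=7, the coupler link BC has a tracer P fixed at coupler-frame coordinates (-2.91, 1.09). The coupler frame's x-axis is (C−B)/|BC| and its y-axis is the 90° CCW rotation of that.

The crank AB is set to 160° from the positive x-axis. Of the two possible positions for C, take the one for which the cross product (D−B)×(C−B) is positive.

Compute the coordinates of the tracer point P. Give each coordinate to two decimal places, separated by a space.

A=(0,0), D=(6.00,0)
B = A + 2.00·(cos160°, sin160°) = (-1.8794, 0.6840)
|BD| = 7.9090
circle(B,8.00) ∩ circle(D,7.00): a=4.9028, h=6.3216
  candidates: C₊=(3.5518,6.5579) cross=49.998; C₋=(2.4583,-6.0379) cross=-49.998
  mode + wants cross > 0 → take C=(3.5518,6.5579) (cross=49.998)
ex = (C−B)/|BC| = (0.6789,0.7342); ey = (-0.7342,0.6789)
P = B + -2.91·ex + 1.09·ey = (-4.6553,-0.7126)

-4.66 -0.71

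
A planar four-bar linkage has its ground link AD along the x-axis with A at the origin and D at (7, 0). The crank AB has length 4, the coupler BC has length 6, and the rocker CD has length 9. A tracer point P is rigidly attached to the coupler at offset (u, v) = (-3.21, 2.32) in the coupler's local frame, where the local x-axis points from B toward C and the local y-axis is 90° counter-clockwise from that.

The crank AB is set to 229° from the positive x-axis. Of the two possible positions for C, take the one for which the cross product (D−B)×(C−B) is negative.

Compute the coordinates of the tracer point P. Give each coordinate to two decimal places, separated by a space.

A=(0,0), D=(7.00,0)
B = A + 4.00·(cos229°, sin229°) = (-2.6242, -3.0188)
|BD| = 10.0866
circle(B,6.00) ∩ circle(D,9.00): a=2.8126, h=5.2999
  candidates: C₊=(-1.5268,2.8799) cross=53.458; C₋=(1.6457,-7.2340) cross=-53.458
  mode - wants cross < 0 → take C=(1.6457,-7.2340) (cross=-53.458)
ex = (C−B)/|BC| = (0.7117,-0.7025); ey = (0.7025,0.7117)
P = B + -3.21·ex + 2.32·ey = (-3.2788,0.8873)

-3.28 0.89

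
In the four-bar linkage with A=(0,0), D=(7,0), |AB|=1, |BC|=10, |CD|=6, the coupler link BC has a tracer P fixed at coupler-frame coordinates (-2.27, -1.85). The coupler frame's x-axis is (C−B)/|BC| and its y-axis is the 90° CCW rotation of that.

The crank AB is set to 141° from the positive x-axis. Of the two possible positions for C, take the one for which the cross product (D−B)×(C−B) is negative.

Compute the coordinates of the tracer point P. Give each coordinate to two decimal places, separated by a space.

-3.70 0.75

A=(0,0), D=(7.00,0)
B = A + 1.00·(cos141°, sin141°) = (-0.7771, 0.6293)
|BD| = 7.8026
circle(B,10.00) ∩ circle(D,6.00): a=8.0025, h=5.9967
  candidates: C₊=(7.6829,5.9610) cross=46.789; C₋=(6.7156,-5.9933) cross=-46.789
  mode - wants cross < 0 → take C=(6.7156,-5.9933) (cross=-46.789)
ex = (C−B)/|BC| = (0.7493,-0.6623); ey = (0.6623,0.7493)
P = B + -2.27·ex + -1.85·ey = (-3.7032,0.7465)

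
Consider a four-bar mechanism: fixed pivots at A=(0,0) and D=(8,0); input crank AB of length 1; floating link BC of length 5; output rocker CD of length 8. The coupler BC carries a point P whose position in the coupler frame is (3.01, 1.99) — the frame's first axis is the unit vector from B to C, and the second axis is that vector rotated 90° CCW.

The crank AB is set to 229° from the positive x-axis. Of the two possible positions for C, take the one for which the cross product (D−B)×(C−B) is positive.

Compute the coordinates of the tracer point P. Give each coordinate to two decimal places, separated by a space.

-1.51 2.75

A=(0,0), D=(8.00,0)
B = A + 1.00·(cos229°, sin229°) = (-0.6561, -0.7547)
|BD| = 8.6889
circle(B,5.00) ∩ circle(D,8.00): a=2.1002, h=4.5375
  candidates: C₊=(1.0421,3.9481) cross=39.426; C₋=(1.8303,-5.0927) cross=-39.426
  mode + wants cross > 0 → take C=(1.0421,3.9481) (cross=39.426)
ex = (C−B)/|BC| = (0.3396,0.9406); ey = (-0.9406,0.3396)
P = B + 3.01·ex + 1.99·ey = (-1.5055,2.7522)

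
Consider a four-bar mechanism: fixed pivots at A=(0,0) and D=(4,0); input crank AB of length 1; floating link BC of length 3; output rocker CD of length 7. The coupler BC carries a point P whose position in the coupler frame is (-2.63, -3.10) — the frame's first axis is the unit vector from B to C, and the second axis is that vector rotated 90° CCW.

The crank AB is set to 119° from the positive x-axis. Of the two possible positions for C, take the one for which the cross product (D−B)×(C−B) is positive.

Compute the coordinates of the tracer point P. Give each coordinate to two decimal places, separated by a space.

A=(0,0), D=(4.00,0)
B = A + 1.00·(cos119°, sin119°) = (-0.4848, 0.8746)
|BD| = 4.5693
circle(B,3.00) ∩ circle(D,7.00): a=-2.0924, h=2.1499
  candidates: C₊=(-2.1270,3.3852) cross=9.823; C₋=(-2.9500,-0.8350) cross=-9.823
  mode + wants cross > 0 → take C=(-2.1270,3.3852) (cross=9.823)
ex = (C−B)/|BC| = (-0.5474,0.8369); ey = (-0.8369,-0.5474)
P = B + -2.63·ex + -3.10·ey = (3.5492,0.3706)

3.55 0.37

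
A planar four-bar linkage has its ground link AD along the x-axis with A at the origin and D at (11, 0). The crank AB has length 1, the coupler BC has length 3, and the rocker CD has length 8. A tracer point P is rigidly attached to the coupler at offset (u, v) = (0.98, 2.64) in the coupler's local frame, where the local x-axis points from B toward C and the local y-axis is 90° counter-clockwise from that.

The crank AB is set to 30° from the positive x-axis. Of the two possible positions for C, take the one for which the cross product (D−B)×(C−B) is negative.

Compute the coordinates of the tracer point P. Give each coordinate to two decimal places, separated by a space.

A=(0,0), D=(11.00,0)
B = A + 1.00·(cos30°, sin30°) = (0.8660, 0.5000)
|BD| = 10.1463
circle(B,3.00) ∩ circle(D,8.00): a=2.3628, h=1.8486
  candidates: C₊=(3.3171,2.2299) cross=18.756; C₋=(3.1349,-1.4627) cross=-18.756
  mode - wants cross < 0 → take C=(3.1349,-1.4627) (cross=-18.756)
ex = (C−B)/|BC| = (0.7563,-0.6542); ey = (0.6542,0.7563)
P = B + 0.98·ex + 2.64·ey = (3.3344,1.8554)

3.33 1.86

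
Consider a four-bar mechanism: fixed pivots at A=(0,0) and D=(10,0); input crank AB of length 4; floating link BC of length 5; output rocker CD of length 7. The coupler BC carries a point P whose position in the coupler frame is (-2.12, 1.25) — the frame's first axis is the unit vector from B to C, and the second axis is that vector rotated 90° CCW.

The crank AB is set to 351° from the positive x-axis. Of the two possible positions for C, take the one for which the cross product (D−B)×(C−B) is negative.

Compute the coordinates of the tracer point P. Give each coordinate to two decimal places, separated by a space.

4.47 1.78

A=(0,0), D=(10.00,0)
B = A + 4.00·(cos351°, sin351°) = (3.9508, -0.6257)
|BD| = 6.0815
circle(B,5.00) ∩ circle(D,7.00): a=1.0676, h=4.8847
  candidates: C₊=(4.5101,4.3429) cross=29.706; C₋=(5.5153,-5.3747) cross=-29.706
  mode - wants cross < 0 → take C=(5.5153,-5.3747) (cross=-29.706)
ex = (C−B)/|BC| = (0.3129,-0.9498); ey = (0.9498,0.3129)
P = B + -2.12·ex + 1.25·ey = (4.4746,1.7789)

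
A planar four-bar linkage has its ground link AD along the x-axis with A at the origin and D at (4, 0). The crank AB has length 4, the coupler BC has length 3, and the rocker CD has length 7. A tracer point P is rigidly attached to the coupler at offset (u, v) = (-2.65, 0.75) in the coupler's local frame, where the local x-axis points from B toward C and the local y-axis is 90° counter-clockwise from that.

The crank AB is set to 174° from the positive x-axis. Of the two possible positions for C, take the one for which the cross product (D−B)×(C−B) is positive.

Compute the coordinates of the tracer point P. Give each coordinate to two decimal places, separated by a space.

A=(0,0), D=(4.00,0)
B = A + 4.00·(cos174°, sin174°) = (-3.9781, 0.4181)
|BD| = 7.9890
circle(B,3.00) ∩ circle(D,7.00): a=1.4911, h=2.6032
  candidates: C₊=(-2.3528,2.9397) cross=20.797; C₋=(-2.6253,-2.2596) cross=-20.797
  mode + wants cross > 0 → take C=(-2.3528,2.9397) (cross=20.797)
ex = (C−B)/|BC| = (0.5418,0.8405); ey = (-0.8405,0.5418)
P = B + -2.65·ex + 0.75·ey = (-6.0442,-1.4030)

-6.04 -1.40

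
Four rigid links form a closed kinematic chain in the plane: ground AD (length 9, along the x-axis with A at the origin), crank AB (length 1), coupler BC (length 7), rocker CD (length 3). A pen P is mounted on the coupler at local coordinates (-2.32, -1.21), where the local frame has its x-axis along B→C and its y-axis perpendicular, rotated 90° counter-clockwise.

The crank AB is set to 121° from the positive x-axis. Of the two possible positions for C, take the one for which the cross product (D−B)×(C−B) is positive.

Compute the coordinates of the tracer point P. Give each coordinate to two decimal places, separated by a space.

A=(0,0), D=(9.00,0)
B = A + 1.00·(cos121°, sin121°) = (-0.5150, 0.8572)
|BD| = 9.5536
circle(B,7.00) ∩ circle(D,3.00): a=6.8702, h=1.3416
  candidates: C₊=(6.4479,1.5769) cross=12.817; C₋=(6.2071,-1.0954) cross=-12.817
  mode + wants cross > 0 → take C=(6.4479,1.5769) (cross=12.817)
ex = (C−B)/|BC| = (0.9947,0.1028); ey = (-0.1028,0.9947)
P = B + -2.32·ex + -1.21·ey = (-2.6983,-0.5850)

-2.70 -0.58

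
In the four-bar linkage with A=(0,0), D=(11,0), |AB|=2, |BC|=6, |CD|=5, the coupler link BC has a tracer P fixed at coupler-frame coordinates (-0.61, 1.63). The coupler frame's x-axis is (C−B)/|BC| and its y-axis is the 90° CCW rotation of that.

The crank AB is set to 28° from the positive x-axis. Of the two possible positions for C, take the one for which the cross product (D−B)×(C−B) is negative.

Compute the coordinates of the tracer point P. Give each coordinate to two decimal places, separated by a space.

A=(0,0), D=(11.00,0)
B = A + 2.00·(cos28°, sin28°) = (1.7659, 0.9389)
|BD| = 9.2817
circle(B,6.00) ∩ circle(D,5.00): a=5.2334, h=2.9345
  candidates: C₊=(7.2693,3.3290) cross=27.237; C₋=(6.6756,-2.5099) cross=-27.237
  mode - wants cross < 0 → take C=(6.6756,-2.5099) (cross=-27.237)
ex = (C−B)/|BC| = (0.8183,-0.5748); ey = (0.5748,0.8183)
P = B + -0.61·ex + 1.63·ey = (2.2037,2.6234)

2.20 2.62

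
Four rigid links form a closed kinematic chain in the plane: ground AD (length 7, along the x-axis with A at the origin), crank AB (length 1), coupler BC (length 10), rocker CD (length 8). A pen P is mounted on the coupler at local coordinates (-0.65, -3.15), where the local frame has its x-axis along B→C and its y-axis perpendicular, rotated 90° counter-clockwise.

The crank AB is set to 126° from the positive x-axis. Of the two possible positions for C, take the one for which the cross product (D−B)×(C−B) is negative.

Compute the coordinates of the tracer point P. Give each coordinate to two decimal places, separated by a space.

-3.60 -0.31

A=(0,0), D=(7.00,0)
B = A + 1.00·(cos126°, sin126°) = (-0.5878, 0.8090)
|BD| = 7.6308
circle(B,10.00) ∩ circle(D,8.00): a=6.1743, h=7.8663
  candidates: C₊=(6.3857,7.9764) cross=60.026; C₋=(4.7177,-7.6675) cross=-60.026
  mode - wants cross < 0 → take C=(4.7177,-7.6675) (cross=-60.026)
ex = (C−B)/|BC| = (0.5305,-0.8477); ey = (0.8477,0.5305)
P = B + -0.65·ex + -3.15·ey = (-3.6028,-0.3112)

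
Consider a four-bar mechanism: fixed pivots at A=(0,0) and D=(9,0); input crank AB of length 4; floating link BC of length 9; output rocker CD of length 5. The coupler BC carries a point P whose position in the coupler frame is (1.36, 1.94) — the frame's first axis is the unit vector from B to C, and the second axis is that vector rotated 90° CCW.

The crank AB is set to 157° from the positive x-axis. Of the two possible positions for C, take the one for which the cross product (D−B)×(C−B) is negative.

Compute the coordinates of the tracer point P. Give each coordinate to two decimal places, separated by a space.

-1.64 2.76

A=(0,0), D=(9.00,0)
B = A + 4.00·(cos157°, sin157°) = (-3.6820, 1.5629)
|BD| = 12.7780
circle(B,9.00) ∩ circle(D,5.00): a=8.5803, h=2.7165
  candidates: C₊=(5.1661,3.2095) cross=34.711; C₋=(4.5015,-2.1826) cross=-34.711
  mode - wants cross < 0 → take C=(4.5015,-2.1826) (cross=-34.711)
ex = (C−B)/|BC| = (0.9093,-0.4162); ey = (0.4162,0.9093)
P = B + 1.36·ex + 1.94·ey = (-1.6380,2.7609)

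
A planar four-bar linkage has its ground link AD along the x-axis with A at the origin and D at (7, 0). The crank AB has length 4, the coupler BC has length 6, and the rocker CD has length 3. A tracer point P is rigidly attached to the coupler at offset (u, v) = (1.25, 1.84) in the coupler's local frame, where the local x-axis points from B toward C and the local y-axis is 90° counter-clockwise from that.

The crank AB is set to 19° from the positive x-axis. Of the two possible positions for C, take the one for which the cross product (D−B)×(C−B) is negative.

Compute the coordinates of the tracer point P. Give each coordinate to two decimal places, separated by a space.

5.95 1.82

A=(0,0), D=(7.00,0)
B = A + 4.00·(cos19°, sin19°) = (3.7821, 1.3023)
|BD| = 3.4714
circle(B,6.00) ∩ circle(D,3.00): a=5.6246, h=2.0890
  candidates: C₊=(9.7796,1.1287) cross=7.252; C₋=(8.2122,-2.7442) cross=-7.252
  mode - wants cross < 0 → take C=(8.2122,-2.7442) (cross=-7.252)
ex = (C−B)/|BC| = (0.7384,-0.6744); ey = (0.6744,0.7384)
P = B + 1.25·ex + 1.84·ey = (5.9459,1.8178)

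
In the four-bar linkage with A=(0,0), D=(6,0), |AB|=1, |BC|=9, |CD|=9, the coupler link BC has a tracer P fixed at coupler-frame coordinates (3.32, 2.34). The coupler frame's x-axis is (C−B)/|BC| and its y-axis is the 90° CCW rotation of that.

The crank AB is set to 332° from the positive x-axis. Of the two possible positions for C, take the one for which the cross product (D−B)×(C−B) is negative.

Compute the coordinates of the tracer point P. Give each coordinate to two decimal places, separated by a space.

A=(0,0), D=(6.00,0)
B = A + 1.00·(cos332°, sin332°) = (0.8829, -0.4695)
|BD| = 5.1385
circle(B,9.00) ∩ circle(D,9.00): a=2.5693, h=8.6255
  candidates: C₊=(2.6534,8.3547) cross=44.322; C₋=(4.2295,-8.8241) cross=-44.322
  mode - wants cross < 0 → take C=(4.2295,-8.8241) (cross=-44.322)
ex = (C−B)/|BC| = (0.3718,-0.9283); ey = (0.9283,0.3718)
P = B + 3.32·ex + 2.34·ey = (4.2897,-2.6813)

4.29 -2.68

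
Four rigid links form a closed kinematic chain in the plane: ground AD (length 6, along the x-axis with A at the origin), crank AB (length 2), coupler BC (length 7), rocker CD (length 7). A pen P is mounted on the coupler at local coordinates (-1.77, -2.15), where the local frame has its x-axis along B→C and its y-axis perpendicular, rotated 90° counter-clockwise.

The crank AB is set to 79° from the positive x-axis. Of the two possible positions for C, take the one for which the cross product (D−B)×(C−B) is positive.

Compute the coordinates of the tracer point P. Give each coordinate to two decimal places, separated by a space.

A=(0,0), D=(6.00,0)
B = A + 2.00·(cos79°, sin79°) = (0.3816, 1.9633)
|BD| = 5.9515
circle(B,7.00) ∩ circle(D,7.00): a=2.9758, h=6.3360
  candidates: C₊=(5.2809,6.9630) cross=37.709; C₋=(1.1007,-4.9997) cross=-37.709
  mode + wants cross > 0 → take C=(5.2809,6.9630) (cross=37.709)
ex = (C−B)/|BC| = (0.6999,0.7142); ey = (-0.7142,0.6999)
P = B + -1.77·ex + -2.15·ey = (0.6784,-0.8057)

0.68 -0.81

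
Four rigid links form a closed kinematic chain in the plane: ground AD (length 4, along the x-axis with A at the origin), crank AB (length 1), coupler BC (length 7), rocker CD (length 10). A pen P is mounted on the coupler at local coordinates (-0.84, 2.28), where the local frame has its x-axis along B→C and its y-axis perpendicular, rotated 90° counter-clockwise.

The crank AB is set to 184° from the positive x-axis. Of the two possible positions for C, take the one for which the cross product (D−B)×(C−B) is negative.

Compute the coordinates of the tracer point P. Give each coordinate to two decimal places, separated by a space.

1.43 -0.10

A=(0,0), D=(4.00,0)
B = A + 1.00·(cos184°, sin184°) = (-0.9976, -0.0698)
|BD| = 4.9981
circle(B,7.00) ∩ circle(D,10.00): a=-2.6030, h=6.4980
  candidates: C₊=(-3.6910,6.3913) cross=32.478; C₋=(-3.5096,-6.6035) cross=-32.478
  mode - wants cross < 0 → take C=(-3.5096,-6.6035) (cross=-32.478)
ex = (C−B)/|BC| = (-0.3589,-0.9334); ey = (0.9334,-0.3589)
P = B + -0.84·ex + 2.28·ey = (1.4320,-0.1039)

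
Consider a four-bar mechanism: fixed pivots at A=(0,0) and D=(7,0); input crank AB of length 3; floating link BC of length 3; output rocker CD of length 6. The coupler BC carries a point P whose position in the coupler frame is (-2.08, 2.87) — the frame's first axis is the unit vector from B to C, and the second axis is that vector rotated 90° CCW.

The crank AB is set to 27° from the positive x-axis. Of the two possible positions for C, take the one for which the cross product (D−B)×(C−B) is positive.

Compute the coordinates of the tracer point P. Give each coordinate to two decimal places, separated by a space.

A=(0,0), D=(7.00,0)
B = A + 3.00·(cos27°, sin27°) = (2.6730, 1.3620)
|BD| = 4.5363
circle(B,3.00) ∩ circle(D,6.00): a=-0.7079, h=2.9153
  candidates: C₊=(2.8731,4.3553) cross=13.225; C₋=(1.1225,-1.2063) cross=-13.225
  mode + wants cross > 0 → take C=(2.8731,4.3553) (cross=13.225)
ex = (C−B)/|BC| = (0.0667,0.9978); ey = (-0.9978,0.0667)
P = B + -2.08·ex + 2.87·ey = (-0.3293,-0.5220)

-0.33 -0.52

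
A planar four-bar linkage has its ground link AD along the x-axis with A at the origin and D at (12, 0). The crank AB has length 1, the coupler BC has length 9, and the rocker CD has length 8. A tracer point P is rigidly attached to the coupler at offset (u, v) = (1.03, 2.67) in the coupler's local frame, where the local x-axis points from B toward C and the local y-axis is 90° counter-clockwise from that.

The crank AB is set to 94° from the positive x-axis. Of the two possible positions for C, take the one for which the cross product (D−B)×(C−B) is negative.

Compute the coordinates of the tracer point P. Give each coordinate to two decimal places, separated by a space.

A=(0,0), D=(12.00,0)
B = A + 1.00·(cos94°, sin94°) = (-0.0698, 0.9976)
|BD| = 12.1109
circle(B,9.00) ∩ circle(D,8.00): a=6.7573, h=5.9447
  candidates: C₊=(7.1542,6.3654) cross=71.995; C₋=(6.1749,-5.4835) cross=-71.995
  mode - wants cross < 0 → take C=(6.1749,-5.4835) (cross=-71.995)
ex = (C−B)/|BC| = (0.6939,-0.7201); ey = (0.7201,0.6939)
P = B + 1.03·ex + 2.67·ey = (2.5676,2.1084)

2.57 2.11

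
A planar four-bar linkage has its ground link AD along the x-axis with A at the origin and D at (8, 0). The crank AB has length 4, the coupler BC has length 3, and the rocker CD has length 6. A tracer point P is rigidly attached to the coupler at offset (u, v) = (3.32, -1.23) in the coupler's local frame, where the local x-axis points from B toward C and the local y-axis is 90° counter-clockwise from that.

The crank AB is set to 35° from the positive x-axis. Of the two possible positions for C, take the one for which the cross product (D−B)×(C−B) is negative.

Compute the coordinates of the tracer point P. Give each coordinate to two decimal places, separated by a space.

A=(0,0), D=(8.00,0)
B = A + 4.00·(cos35°, sin35°) = (3.2766, 2.2943)
|BD| = 5.2511
circle(B,3.00) ∩ circle(D,6.00): a=0.0547, h=2.9995
  candidates: C₊=(4.6363,4.9685) cross=15.751; C₋=(2.0153,-0.4276) cross=-15.751
  mode - wants cross < 0 → take C=(2.0153,-0.4276) (cross=-15.751)
ex = (C−B)/|BC| = (-0.4204,-0.9073); ey = (0.9073,-0.4204)
P = B + 3.32·ex + -1.23·ey = (0.7647,-0.2008)

0.76 -0.20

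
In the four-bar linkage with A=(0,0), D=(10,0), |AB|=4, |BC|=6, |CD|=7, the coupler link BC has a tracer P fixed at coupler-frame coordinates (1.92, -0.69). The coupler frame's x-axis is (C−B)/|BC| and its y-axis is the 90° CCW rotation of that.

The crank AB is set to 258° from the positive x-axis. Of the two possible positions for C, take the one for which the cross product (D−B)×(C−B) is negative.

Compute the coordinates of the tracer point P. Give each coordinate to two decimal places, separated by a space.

0.94 -4.93

A=(0,0), D=(10.00,0)
B = A + 4.00·(cos258°, sin258°) = (-0.8316, -3.9126)
|BD| = 11.5166
circle(B,6.00) ∩ circle(D,7.00): a=5.1939, h=3.0039
  candidates: C₊=(3.0328,0.6772) cross=34.594; C₋=(5.0739,-4.9732) cross=-34.594
  mode - wants cross < 0 → take C=(5.0739,-4.9732) (cross=-34.594)
ex = (C−B)/|BC| = (0.9843,-0.1768); ey = (0.1768,0.9843)
P = B + 1.92·ex + -0.69·ey = (0.9361,-4.9311)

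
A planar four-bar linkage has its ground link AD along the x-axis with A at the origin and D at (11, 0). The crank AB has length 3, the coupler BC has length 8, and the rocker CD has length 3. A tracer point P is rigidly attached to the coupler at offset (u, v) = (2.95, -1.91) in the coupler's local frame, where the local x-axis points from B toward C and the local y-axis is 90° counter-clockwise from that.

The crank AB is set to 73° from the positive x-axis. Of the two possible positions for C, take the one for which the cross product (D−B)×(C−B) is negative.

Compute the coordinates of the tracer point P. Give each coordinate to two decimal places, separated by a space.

A=(0,0), D=(11.00,0)
B = A + 3.00·(cos73°, sin73°) = (0.8771, 2.8689)
|BD| = 10.5216
circle(B,8.00) ∩ circle(D,3.00): a=7.8745, h=1.4117
  candidates: C₊=(8.8381,2.0800) cross=14.853; C₋=(8.0683,-0.6364) cross=-14.853
  mode - wants cross < 0 → take C=(8.0683,-0.6364) (cross=-14.853)
ex = (C−B)/|BC| = (0.8989,-0.4382); ey = (0.4382,0.8989)
P = B + 2.95·ex + -1.91·ey = (2.6920,-0.1406)

2.69 -0.14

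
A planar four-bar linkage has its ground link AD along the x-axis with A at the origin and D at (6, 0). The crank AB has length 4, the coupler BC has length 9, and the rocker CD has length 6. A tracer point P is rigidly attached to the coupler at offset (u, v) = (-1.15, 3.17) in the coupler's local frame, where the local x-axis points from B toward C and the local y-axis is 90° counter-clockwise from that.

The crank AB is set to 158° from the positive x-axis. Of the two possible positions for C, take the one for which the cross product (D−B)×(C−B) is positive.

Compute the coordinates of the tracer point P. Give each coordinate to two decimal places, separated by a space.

A=(0,0), D=(6.00,0)
B = A + 4.00·(cos158°, sin158°) = (-3.7087, 1.4984)
|BD| = 9.8237
circle(B,9.00) ∩ circle(D,6.00): a=7.2022, h=5.3970
  candidates: C₊=(4.2324,5.7337) cross=53.019; C₋=(2.5860,-4.9340) cross=-53.019
  mode + wants cross > 0 → take C=(4.2324,5.7337) (cross=53.019)
ex = (C−B)/|BC| = (0.8824,0.4706); ey = (-0.4706,0.8824)
P = B + -1.15·ex + 3.17·ey = (-6.2152,3.7543)

-6.22 3.75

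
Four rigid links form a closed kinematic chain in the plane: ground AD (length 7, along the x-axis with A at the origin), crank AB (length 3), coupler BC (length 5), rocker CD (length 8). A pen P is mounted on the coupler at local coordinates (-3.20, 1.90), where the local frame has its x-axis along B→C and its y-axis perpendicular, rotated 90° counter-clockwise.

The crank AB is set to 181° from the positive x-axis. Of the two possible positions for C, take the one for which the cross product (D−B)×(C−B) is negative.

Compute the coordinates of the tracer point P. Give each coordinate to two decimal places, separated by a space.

A=(0,0), D=(7.00,0)
B = A + 3.00·(cos181°, sin181°) = (-2.9995, -0.0524)
|BD| = 9.9997
circle(B,5.00) ∩ circle(D,8.00): a=3.0498, h=3.9622
  candidates: C₊=(0.0294,3.9257) cross=39.621; C₋=(0.0709,-3.9985) cross=-39.621
  mode - wants cross < 0 → take C=(0.0709,-3.9985) (cross=-39.621)
ex = (C−B)/|BC| = (0.6141,-0.7892); ey = (0.7892,0.6141)
P = B + -3.20·ex + 1.90·ey = (-3.4651,3.6400)

-3.47 3.64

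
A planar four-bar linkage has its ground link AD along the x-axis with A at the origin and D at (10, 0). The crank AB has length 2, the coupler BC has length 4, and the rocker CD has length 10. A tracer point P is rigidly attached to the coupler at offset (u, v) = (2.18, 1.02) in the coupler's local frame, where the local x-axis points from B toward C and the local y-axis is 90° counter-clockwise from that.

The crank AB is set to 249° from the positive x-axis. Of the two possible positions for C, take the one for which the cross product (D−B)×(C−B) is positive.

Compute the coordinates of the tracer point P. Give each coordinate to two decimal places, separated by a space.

A=(0,0), D=(10.00,0)
B = A + 2.00·(cos249°, sin249°) = (-0.7167, -1.8672)
|BD| = 10.8782
circle(B,4.00) ∩ circle(D,10.00): a=1.5781, h=3.6755
  candidates: C₊=(0.2071,2.0247) cross=39.983; C₋=(1.4689,-5.2173) cross=-39.983
  mode + wants cross > 0 → take C=(0.2071,2.0247) (cross=39.983)
ex = (C−B)/|BC| = (0.2310,0.9730); ey = (-0.9730,0.2310)
P = B + 2.18·ex + 1.02·ey = (-1.2057,0.4895)

-1.21 0.49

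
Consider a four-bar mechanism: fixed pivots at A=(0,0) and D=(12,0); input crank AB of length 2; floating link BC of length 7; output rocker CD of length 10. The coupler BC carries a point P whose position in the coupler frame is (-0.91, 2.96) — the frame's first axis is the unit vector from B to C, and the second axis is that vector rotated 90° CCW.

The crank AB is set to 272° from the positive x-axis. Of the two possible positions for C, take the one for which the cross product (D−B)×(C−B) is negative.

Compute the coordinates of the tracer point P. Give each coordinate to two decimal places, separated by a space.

A=(0,0), D=(12.00,0)
B = A + 2.00·(cos272°, sin272°) = (0.0698, -1.9988)
|BD| = 12.0965
circle(B,7.00) ∩ circle(D,10.00): a=3.9402, h=5.7858
  candidates: C₊=(2.9998,4.3585) cross=69.987; C₋=(4.9118,-7.0539) cross=-69.987
  mode - wants cross < 0 → take C=(4.9118,-7.0539) (cross=-69.987)
ex = (C−B)/|BC| = (0.6917,-0.7222); ey = (0.7222,0.6917)
P = B + -0.91·ex + 2.96·ey = (1.5779,0.7059)

1.58 0.71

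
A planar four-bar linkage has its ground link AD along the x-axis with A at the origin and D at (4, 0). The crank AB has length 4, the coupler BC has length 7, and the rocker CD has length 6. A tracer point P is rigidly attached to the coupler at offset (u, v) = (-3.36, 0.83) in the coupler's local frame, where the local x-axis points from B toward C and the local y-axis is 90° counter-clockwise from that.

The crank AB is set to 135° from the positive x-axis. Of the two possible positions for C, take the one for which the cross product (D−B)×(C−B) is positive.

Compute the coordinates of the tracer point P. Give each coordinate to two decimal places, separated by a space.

A=(0,0), D=(4.00,0)
B = A + 4.00·(cos135°, sin135°) = (-2.8284, 2.8284)
|BD| = 7.3910
circle(B,7.00) ∩ circle(D,6.00): a=4.5750, h=5.2981
  candidates: C₊=(3.4258,5.9725) cross=39.158; C₋=(-0.6292,-3.8171) cross=-39.158
  mode + wants cross > 0 → take C=(3.4258,5.9725) (cross=39.158)
ex = (C−B)/|BC| = (0.8935,0.4491); ey = (-0.4491,0.8935)
P = B + -3.36·ex + 0.83·ey = (-6.2032,2.0609)

-6.20 2.06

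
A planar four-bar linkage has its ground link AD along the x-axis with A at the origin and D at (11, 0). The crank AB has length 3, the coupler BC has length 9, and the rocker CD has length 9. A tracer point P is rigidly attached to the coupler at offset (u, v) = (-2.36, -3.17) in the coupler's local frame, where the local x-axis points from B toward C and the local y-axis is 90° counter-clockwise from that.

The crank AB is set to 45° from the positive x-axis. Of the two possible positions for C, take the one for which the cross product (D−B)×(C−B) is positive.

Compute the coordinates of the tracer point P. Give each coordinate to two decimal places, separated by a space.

A=(0,0), D=(11.00,0)
B = A + 3.00·(cos45°, sin45°) = (2.1213, 2.1213)
|BD| = 9.1286
circle(B,9.00) ∩ circle(D,9.00): a=4.5643, h=7.7568
  candidates: C₊=(8.3632,8.6051) cross=70.808; C₋=(4.7581,-6.4838) cross=-70.808
  mode + wants cross > 0 → take C=(8.3632,8.6051) (cross=70.808)
ex = (C−B)/|BC| = (0.6935,0.7204); ey = (-0.7204,0.6935)
P = B + -2.36·ex + -3.17·ey = (2.7683,-1.7774)

2.77 -1.78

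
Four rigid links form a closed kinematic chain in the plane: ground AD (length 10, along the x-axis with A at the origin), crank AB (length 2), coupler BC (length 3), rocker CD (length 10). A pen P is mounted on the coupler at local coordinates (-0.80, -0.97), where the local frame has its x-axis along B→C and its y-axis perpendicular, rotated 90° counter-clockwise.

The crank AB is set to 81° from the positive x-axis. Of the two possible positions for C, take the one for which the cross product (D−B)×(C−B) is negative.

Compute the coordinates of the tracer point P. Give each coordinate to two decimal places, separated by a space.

A=(0,0), D=(10.00,0)
B = A + 2.00·(cos81°, sin81°) = (0.3129, 1.9754)
|BD| = 9.8865
circle(B,3.00) ∩ circle(D,10.00): a=0.3410, h=2.9806
  candidates: C₊=(1.2425,4.8277) cross=29.467; C₋=(0.0515,-1.0132) cross=-29.467
  mode - wants cross < 0 → take C=(0.0515,-1.0132) (cross=-29.467)
ex = (C−B)/|BC| = (-0.0871,-0.9962); ey = (0.9962,-0.0871)
P = B + -0.80·ex + -0.97·ey = (-0.5837,2.8569)

-0.58 2.86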